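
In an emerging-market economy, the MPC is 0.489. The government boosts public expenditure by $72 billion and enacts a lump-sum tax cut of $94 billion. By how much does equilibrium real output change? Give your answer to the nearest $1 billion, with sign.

Expenditure multiplier = 1/(1 − MPC) = 1/(1 − 0.489) = 1/0.511 ≈ 1.957.
ΔG contributes k·ΔG = (+$72 billion) / 0.511 ≈ +$140.9 billion.
ΔT of −$94 billion changes first-round spending by −c·ΔT = +$45.966 billion, contributing k·(−c·ΔT) = (+$45.966 billion) / 0.511 ≈ +$90 billion.
Net ΔY = k(ΔG − c·ΔT) = (+$117.966 billion) / 0.511 ≈ +$231 billion.

+$231 billion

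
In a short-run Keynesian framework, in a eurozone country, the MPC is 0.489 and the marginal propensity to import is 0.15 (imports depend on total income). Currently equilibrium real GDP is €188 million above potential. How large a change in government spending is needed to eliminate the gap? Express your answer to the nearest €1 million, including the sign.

Spending multiplier = 1/(1 − c + m) = 1/(1 − 0.489 + 0.15) = 1/0.661 ≈ 1.513.
Need ΔY = −€188 million, so ΔG = ΔY/k = (−€188 million) × 0.661 ≈ −€124 million.
The government should cut government spending by €124 million.

−€124 million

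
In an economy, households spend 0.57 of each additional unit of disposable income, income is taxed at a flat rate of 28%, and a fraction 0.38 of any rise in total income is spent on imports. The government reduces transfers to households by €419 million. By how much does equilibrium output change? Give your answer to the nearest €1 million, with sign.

The transfer change shifts disposable income by −€419 million, so first-round consumption changes by c·ΔTR = 0.57 × (−€419 million) = −€238.83 million.
Expenditure multiplier = 1/(1 − c(1−t) + m) = 1/(1 − 0.57×0.72 + 0.38) = 1/0.9696 ≈ 1.031.
The transfer multiplier is c × k ≈ 0.588, so ΔY = k × (c·ΔTR) = (−€238.83 million) / 0.9696 ≈ −€246 million.

−€246 million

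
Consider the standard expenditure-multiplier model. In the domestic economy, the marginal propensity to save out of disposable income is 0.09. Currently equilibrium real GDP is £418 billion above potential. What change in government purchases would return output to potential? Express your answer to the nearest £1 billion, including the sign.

MPC = 1 − MPS = 1 − 0.09 = 0.91.
Spending multiplier = 1/(1 − MPC) = 1/(1 − 0.91) = 1/0.09 ≈ 11.111.
Need ΔY = −£418 billion, so ΔG = ΔY/k = (−£418 billion) × 0.09 ≈ −£38 billion.
The government should cut government purchases by £38 billion.

−£38 billion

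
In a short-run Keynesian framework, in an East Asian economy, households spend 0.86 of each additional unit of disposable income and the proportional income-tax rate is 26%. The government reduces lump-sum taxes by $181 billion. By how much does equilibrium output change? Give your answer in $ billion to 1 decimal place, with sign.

+$428.1 billion

A lump-sum tax change of −$181 billion shifts disposable income by +$181 billion; first-round consumption changes by −c × ΔT = −0.86 × (−$181 billion) = +$155.66 billion.
Expenditure multiplier = 1/(1 − c(1−t)) = 1/(1 − 0.86×0.74) = 1/0.3636 ≈ 2.75.
The tax multiplier is −c × k ≈ −2.365, so ΔY = k × (−c·ΔT) = (+$155.66 billion) / 0.3636 ≈ +$428.1 billion.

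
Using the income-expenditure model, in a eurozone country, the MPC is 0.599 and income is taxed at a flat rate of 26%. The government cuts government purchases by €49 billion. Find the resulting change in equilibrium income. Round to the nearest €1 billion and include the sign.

Government-spending multiplier = 1/(1 − c(1−t)) = 1/(1 − 0.599×0.74) = 1/0.55674 ≈ 1.796.
ΔY = k × ΔG = (−€49 billion) / 0.55674 ≈ −€88 billion.

−€88 billion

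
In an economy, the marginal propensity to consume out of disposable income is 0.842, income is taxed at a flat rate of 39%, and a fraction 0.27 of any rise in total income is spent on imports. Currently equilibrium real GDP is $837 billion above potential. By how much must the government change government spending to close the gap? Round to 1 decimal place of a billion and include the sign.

Spending multiplier = 1/(1 − c(1−t) + m) = 1/(1 − 0.842×0.61 + 0.27) = 1/0.75638 ≈ 1.322.
Need ΔY = −$837 billion, so ΔG = ΔY/k = (−$837 billion) × 0.75638 ≈ −$633.1 billion.
The government should cut government spending by $633.1 billion.

−$633.1 billion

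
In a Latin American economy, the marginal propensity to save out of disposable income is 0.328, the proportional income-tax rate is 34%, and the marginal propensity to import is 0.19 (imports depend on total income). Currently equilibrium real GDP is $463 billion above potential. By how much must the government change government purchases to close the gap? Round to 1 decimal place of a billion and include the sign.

−$345.6 billion

MPC = 1 − MPS = 1 − 0.328 = 0.672.
Spending multiplier = 1/(1 − c(1−t) + m) = 1/(1 − 0.672×0.66 + 0.19) = 1/0.74648 ≈ 1.34.
Need ΔY = −$463 billion, so ΔG = ΔY/k = (−$463 billion) × 0.74648 ≈ −$345.6 billion.
The government should cut government purchases by $345.6 billion.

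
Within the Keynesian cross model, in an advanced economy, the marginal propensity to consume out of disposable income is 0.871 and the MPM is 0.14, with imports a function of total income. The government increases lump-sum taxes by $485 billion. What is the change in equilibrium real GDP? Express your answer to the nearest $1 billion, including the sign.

−$1,570 billion

A lump-sum tax change of +$485 billion shifts disposable income by −$485 billion; first-round consumption changes by −c × ΔT = −0.871 × (+$485 billion) = −$422.435 billion.
Expenditure multiplier = 1/(1 − c + m) = 1/(1 − 0.871 + 0.14) = 1/0.269 ≈ 3.717.
The tax multiplier is −c × k ≈ −3.238, so ΔY = k × (−c·ΔT) = (−$422.435 billion) / 0.269 ≈ −$1,570 billion.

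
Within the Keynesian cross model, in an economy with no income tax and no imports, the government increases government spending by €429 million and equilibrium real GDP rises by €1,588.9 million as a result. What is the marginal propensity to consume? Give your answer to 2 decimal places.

Implied spending multiplier k = ΔY/ΔG = 1,588.9/429 ≈ 3.7037.
Since k = 1/(1 − MPC), MPC = 1 − 1/k = 1 − ΔG/ΔY = 1 − 429/1,588.9 ≈ 0.73.

0.73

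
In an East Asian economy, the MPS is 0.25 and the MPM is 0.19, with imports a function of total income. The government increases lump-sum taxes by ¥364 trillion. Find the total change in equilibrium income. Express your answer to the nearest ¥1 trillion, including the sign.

−¥620 trillion

MPC = 1 − MPS = 1 − 0.25 = 0.75.
A lump-sum tax change of +¥364 trillion shifts disposable income by −¥364 trillion; first-round consumption changes by −c × ΔT = −0.75 × (+¥364 trillion) = −¥273 trillion.
Expenditure multiplier = 1/(1 − c + m) = 1/(1 − 0.75 + 0.19) = 1/0.44 ≈ 2.273.
The tax multiplier is −c × k ≈ −1.705, so ΔY = k × (−c·ΔT) = (−¥273 trillion) / 0.44 ≈ −¥620 trillion.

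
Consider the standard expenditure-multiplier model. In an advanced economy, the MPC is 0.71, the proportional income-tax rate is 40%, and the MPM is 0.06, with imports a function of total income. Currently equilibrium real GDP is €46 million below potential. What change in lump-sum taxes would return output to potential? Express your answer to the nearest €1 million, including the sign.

−€41 million

Spending multiplier = 1/(1 − c(1−t) + m) = 1/(1 − 0.71×0.6 + 0.06) = 1/0.634 ≈ 1.577.
Tax multiplier = −c·k = −0.71/0.634 ≈ −1.12. Need ΔY = +€46 million, so ΔT = ΔY/(−c·k) = −(+€46 million) × 0.634 / 0.71 ≈ −€41 million.
The government should cut lump-sum taxes by €41 million.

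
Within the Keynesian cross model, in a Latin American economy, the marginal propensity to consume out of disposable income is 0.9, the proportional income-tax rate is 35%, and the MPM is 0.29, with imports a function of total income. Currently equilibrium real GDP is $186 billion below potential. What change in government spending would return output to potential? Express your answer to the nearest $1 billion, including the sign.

+$131 billion

Spending multiplier = 1/(1 − c(1−t) + m) = 1/(1 − 0.9×0.65 + 0.29) = 1/0.705 ≈ 1.418.
Need ΔY = +$186 billion, so ΔG = ΔY/k = (+$186 billion) × 0.705 ≈ +$131 billion.
The government should increase government spending by $131 billion.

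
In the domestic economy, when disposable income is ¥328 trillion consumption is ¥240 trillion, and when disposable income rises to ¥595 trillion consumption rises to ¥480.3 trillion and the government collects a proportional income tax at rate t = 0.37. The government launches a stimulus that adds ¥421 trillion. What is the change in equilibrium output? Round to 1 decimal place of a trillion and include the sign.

+¥972.3 trillion

MPC = ΔC/ΔYd = (480.3 − 240)/(595 − 328) = 240.3/267 = 0.9.
Expenditure multiplier = 1/(1 − c(1−t)) = 1/(1 − 0.9×0.63) = 1/0.433 ≈ 2.309.
ΔY = k × ΔG = (+¥421 trillion) / 0.433 ≈ +¥972.3 trillion.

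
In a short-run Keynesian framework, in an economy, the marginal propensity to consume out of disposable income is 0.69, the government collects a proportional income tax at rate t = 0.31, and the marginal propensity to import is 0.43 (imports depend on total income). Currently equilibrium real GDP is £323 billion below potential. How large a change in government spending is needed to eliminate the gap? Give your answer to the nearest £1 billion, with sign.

Spending multiplier = 1/(1 − c(1−t) + m) = 1/(1 − 0.69×0.69 + 0.43) = 1/0.9539 ≈ 1.048.
Need ΔY = +£323 billion, so ΔG = ΔY/k = (+£323 billion) × 0.9539 ≈ +£308 billion.
The government should increase government spending by £308 billion.

+£308 billion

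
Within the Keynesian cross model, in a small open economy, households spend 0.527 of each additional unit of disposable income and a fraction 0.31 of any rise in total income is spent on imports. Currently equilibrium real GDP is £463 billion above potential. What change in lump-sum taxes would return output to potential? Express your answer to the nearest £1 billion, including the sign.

+£688 billion

Spending multiplier = 1/(1 − c + m) = 1/(1 − 0.527 + 0.31) = 1/0.783 ≈ 1.277.
Tax multiplier = −c·k = −0.527/0.783 ≈ −0.673. Need ΔY = −£463 billion, so ΔT = ΔY/(−c·k) = −(−£463 billion) × 0.783 / 0.527 ≈ +£688 billion.
The government should raise lump-sum taxes by £688 billion.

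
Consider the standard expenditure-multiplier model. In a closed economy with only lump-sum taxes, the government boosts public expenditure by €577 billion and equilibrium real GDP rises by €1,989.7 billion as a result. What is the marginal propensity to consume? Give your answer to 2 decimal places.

0.71

Implied spending multiplier k = ΔY/ΔG = 1,989.7/577 ≈ 3.4484.
Since k = 1/(1 − MPC), MPC = 1 − 1/k = 1 − ΔG/ΔY = 1 − 577/1,989.7 ≈ 0.71.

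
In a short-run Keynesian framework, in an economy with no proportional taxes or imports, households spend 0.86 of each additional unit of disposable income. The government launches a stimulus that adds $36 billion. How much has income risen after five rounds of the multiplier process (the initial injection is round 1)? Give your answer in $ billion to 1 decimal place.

Round 1 adds ΔG = $36 billion; each later round is MPC = 0.86 times the previous.
After 5 rounds: 36 + 30.96 + 26.6256 + 22.898016 + 19.69229376 = ΔG·(1 − c^5)/(1 − c) = 36 × (1 − 0.4704270176)/0.14 ≈ $136.2 billion.

$136.2 billion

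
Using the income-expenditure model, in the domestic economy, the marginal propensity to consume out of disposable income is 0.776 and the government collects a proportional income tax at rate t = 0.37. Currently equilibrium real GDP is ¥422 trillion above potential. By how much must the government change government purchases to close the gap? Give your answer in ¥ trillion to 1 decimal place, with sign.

−¥215.7 trillion

Spending multiplier = 1/(1 − c(1−t)) = 1/(1 − 0.776×0.63) = 1/0.51112 ≈ 1.956.
Need ΔY = −¥422 trillion, so ΔG = ΔY/k = (−¥422 trillion) × 0.51112 ≈ −¥215.7 trillion.
The government should cut government purchases by ¥215.7 trillion.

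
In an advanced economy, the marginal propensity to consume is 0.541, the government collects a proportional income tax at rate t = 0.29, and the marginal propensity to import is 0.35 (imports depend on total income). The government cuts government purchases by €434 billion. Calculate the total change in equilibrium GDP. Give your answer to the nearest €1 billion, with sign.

Government-spending multiplier = 1/(1 − c(1−t) + m) = 1/(1 − 0.541×0.71 + 0.35) = 1/0.96589 ≈ 1.035.
ΔY = k × ΔG = (−€434 billion) / 0.96589 ≈ −€449 billion.

−€449 billion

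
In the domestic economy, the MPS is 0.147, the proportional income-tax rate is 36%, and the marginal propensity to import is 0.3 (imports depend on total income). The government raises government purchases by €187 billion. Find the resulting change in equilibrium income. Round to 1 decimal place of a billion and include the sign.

MPC = 1 − MPS = 1 − 0.147 = 0.853.
Spending multiplier = 1/(1 − c(1−t) + m) = 1/(1 − 0.853×0.64 + 0.3) = 1/0.75408 ≈ 1.326.
ΔY = k × ΔG = (+€187 billion) / 0.75408 ≈ +€248 billion.

+€248.0 billion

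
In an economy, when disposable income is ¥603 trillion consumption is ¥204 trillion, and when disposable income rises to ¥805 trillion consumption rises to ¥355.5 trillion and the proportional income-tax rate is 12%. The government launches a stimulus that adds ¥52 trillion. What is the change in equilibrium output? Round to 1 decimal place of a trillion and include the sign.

MPC = ΔC/ΔYd = (355.5 − 204)/(805 − 603) = 151.5/202 = 0.75.
Spending multiplier = 1/(1 − c(1−t)) = 1/(1 − 0.75×0.88) = 1/0.34 ≈ 2.941.
ΔY = k × ΔG = (+¥52 trillion) / 0.34 ≈ +¥152.9 trillion.

+¥152.9 trillion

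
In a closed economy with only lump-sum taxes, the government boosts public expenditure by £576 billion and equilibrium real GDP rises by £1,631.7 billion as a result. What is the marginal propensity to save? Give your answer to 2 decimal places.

0.35

Implied spending multiplier k = ΔY/ΔG = 1,631.7/576 ≈ 2.8328.
Since k = 1/(1 − MPC), MPC = 1 − 1/k = 1 − ΔG/ΔY = 1 − 576/1,631.7 ≈ 0.65.
MPS = 1 − MPC = 0.35.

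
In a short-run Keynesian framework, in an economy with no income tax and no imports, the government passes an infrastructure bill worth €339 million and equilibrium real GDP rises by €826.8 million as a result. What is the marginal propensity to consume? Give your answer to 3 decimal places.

Implied spending multiplier k = ΔY/ΔG = 826.8/339 ≈ 2.4389.
Since k = 1/(1 − MPC), MPC = 1 − 1/k = 1 − ΔG/ΔY = 1 − 339/826.8 ≈ 0.590.

0.590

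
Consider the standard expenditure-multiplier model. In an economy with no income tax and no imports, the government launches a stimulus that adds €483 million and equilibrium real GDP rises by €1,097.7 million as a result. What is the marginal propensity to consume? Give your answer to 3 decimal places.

0.560

Implied spending multiplier k = ΔY/ΔG = 1,097.7/483 ≈ 2.2727.
Since k = 1/(1 − MPC), MPC = 1 − 1/k = 1 − ΔG/ΔY = 1 − 483/1,097.7 ≈ 0.560.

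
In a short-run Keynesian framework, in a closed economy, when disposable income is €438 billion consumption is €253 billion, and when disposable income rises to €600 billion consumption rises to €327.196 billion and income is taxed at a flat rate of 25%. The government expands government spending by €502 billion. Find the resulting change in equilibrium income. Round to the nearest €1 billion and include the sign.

+€765 billion

MPC = ΔC/ΔYd = (327.196 − 253)/(600 − 438) = 74.196/162 = 0.458.
Spending multiplier = 1/(1 − c(1−t)) = 1/(1 − 0.458×0.75) = 1/0.6565 ≈ 1.523.
ΔY = k × ΔG = (+€502 billion) / 0.6565 ≈ +€765 billion.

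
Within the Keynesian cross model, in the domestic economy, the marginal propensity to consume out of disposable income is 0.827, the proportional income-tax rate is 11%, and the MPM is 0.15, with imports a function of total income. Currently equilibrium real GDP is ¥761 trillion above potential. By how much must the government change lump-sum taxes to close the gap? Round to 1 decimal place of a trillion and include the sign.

Spending multiplier = 1/(1 − c(1−t) + m) = 1/(1 − 0.827×0.89 + 0.15) = 1/0.41397 ≈ 2.416.
Tax multiplier = −c·k = −0.827/0.41397 ≈ −1.998. Need ΔY = −¥761 trillion, so ΔT = ΔY/(−c·k) = −(−¥761 trillion) × 0.41397 / 0.827 ≈ +¥380.9 trillion.
The government should raise lump-sum taxes by ¥380.9 trillion.

+¥380.9 trillion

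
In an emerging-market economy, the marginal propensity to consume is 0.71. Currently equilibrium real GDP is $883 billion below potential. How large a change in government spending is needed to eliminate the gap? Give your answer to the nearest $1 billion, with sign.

+$256 billion

Spending multiplier = 1/(1 − MPC) = 1/(1 − 0.71) = 1/0.29 ≈ 3.448.
Need ΔY = +$883 billion, so ΔG = ΔY/k = (+$883 billion) × 0.29 ≈ +$256 billion.
The government should increase government spending by $256 billion.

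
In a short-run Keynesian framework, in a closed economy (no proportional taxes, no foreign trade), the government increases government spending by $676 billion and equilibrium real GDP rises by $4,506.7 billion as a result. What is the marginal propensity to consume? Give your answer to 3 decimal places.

Implied spending multiplier k = ΔY/ΔG = 4,506.7/676 ≈ 6.6667.
Since k = 1/(1 − MPC), MPC = 1 − 1/k = 1 − ΔG/ΔY = 1 − 676/4,506.7 ≈ 0.850.

0.850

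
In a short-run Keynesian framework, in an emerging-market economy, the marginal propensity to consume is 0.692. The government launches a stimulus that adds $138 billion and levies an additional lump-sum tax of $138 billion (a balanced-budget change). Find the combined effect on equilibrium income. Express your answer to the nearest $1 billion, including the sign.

+$138 billion

Expenditure multiplier = 1/(1 − MPC) = 1/(1 − 0.692) = 1/0.308 ≈ 3.247.
ΔG contributes k·ΔG = (+$138 billion) / 0.308 ≈ +$448.1 billion.
ΔT of +$138 billion changes first-round spending by −c·ΔT = −$95.496 billion, contributing k·(−c·ΔT) = (−$95.496 billion) / 0.308 ≈ −$310.1 billion.
With ΔG = ΔT and no other leakages, the balanced-budget multiplier is 1, so ΔY = ΔG = +$138 billion.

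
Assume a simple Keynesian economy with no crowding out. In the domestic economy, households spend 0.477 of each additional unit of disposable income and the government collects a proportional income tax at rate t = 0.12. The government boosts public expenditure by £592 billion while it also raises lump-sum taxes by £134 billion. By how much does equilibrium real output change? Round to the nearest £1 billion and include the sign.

Expenditure multiplier = 1/(1 − c(1−t)) = 1/(1 − 0.477×0.88) = 1/0.58024 ≈ 1.723.
ΔG contributes k·ΔG = (+£592 billion) / 0.58024 ≈ +£1,020.3 billion.
ΔT of +£134 billion changes first-round spending by −c·ΔT = −£63.918 billion, contributing k·(−c·ΔT) = (−£63.918 billion) / 0.58024 ≈ −£110.2 billion.
Net ΔY = k(ΔG − c·ΔT) = (+£528.082 billion) / 0.58024 ≈ +£910 billion.

+£910 billion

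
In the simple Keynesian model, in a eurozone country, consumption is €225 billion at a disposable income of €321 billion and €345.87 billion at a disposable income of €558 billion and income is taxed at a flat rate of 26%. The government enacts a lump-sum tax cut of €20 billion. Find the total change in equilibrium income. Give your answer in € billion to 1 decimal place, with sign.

MPC = ΔC/ΔYd = (345.87 − 225)/(558 − 321) = 120.87/237 = 0.51.
A lump-sum tax change of −€20 billion shifts disposable income by +€20 billion; first-round consumption changes by −c × ΔT = −0.51 × (−€20 billion) = +€10.2 billion.
Expenditure multiplier = 1/(1 − c(1−t)) = 1/(1 − 0.51×0.74) = 1/0.6226 ≈ 1.606.
The tax multiplier is −c × k ≈ −0.819, so ΔY = k × (−c·ΔT) = (+€10.2 billion) / 0.6226 ≈ +€16.4 billion.

+€16.4 billion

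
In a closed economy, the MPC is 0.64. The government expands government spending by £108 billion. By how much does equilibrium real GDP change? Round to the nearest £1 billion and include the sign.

+£300 billion

Expenditure multiplier = 1/(1 − MPC) = 1/(1 − 0.64) = 1/0.36 ≈ 2.778.
ΔY = k × ΔG = (+£108 billion) / 0.36 = +£300 billion.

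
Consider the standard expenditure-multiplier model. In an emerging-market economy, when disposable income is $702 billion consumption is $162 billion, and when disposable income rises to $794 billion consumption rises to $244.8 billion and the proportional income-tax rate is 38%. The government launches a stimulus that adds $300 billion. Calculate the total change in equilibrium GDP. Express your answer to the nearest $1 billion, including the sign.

+$679 billion

MPC = ΔC/ΔYd = (244.8 − 162)/(794 − 702) = 82.8/92 = 0.9.
Spending multiplier = 1/(1 − c(1−t)) = 1/(1 − 0.9×0.62) = 1/0.442 ≈ 2.262.
ΔY = k × ΔG = (+$300 billion) / 0.442 ≈ +$679 billion.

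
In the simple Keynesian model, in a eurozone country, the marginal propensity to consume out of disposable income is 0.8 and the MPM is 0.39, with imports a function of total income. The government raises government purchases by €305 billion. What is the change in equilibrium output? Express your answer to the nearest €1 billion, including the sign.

+€517 billion

Government-spending multiplier = 1/(1 − c + m) = 1/(1 − 0.8 + 0.39) = 1/0.59 ≈ 1.695.
ΔY = k × ΔG = (+€305 billion) / 0.59 ≈ +€517 billion.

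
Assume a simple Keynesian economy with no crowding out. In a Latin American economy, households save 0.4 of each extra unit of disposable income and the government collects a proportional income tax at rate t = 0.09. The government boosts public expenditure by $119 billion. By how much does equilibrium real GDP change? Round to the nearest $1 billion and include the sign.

MPC = 1 − MPS = 1 − 0.4 = 0.6.
Spending multiplier = 1/(1 − c(1−t)) = 1/(1 − 0.6×0.91) = 1/0.454 ≈ 2.203.
ΔY = k × ΔG = (+$119 billion) / 0.454 ≈ +$262 billion.

+$262 billion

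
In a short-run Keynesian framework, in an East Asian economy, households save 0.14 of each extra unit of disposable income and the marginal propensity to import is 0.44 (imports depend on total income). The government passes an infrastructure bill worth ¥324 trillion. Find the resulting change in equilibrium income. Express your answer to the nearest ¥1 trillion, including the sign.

+¥559 trillion

MPC = 1 − MPS = 1 − 0.14 = 0.86.
Spending multiplier = 1/(1 − c + m) = 1/(1 − 0.86 + 0.44) = 1/0.58 ≈ 1.724.
ΔY = k × ΔG = (+¥324 trillion) / 0.58 ≈ +¥559 trillion.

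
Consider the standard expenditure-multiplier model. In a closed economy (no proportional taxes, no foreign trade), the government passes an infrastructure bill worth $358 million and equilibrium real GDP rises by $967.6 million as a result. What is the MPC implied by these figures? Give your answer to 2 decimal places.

0.63

Implied spending multiplier k = ΔY/ΔG = 967.6/358 ≈ 2.7028.
Since k = 1/(1 − MPC), MPC = 1 − 1/k = 1 − ΔG/ΔY = 1 − 358/967.6 ≈ 0.63.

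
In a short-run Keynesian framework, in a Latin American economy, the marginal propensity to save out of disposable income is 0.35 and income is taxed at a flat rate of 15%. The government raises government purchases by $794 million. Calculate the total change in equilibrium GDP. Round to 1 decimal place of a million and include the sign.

+$1,774.3 million

MPC = 1 − MPS = 1 − 0.35 = 0.65.
Expenditure multiplier = 1/(1 − c(1−t)) = 1/(1 − 0.65×0.85) = 1/0.4475 ≈ 2.235.
ΔY = k × ΔG = (+$794 million) / 0.4475 ≈ +$1,774.3 million.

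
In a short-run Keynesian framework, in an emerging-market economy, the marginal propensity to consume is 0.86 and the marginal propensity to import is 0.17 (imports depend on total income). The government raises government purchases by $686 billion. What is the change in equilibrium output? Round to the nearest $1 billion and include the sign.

Expenditure multiplier = 1/(1 − c + m) = 1/(1 − 0.86 + 0.17) = 1/0.31 ≈ 3.226.
ΔY = k × ΔG = (+$686 billion) / 0.31 ≈ +$2,213 billion.

+$2,213 billion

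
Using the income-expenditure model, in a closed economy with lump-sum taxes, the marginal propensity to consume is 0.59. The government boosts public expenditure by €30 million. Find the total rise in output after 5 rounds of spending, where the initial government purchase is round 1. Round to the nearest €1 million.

Round 1 adds ΔG = €30 million; each later round is MPC = 0.59 times the previous.
After 5 rounds: 30 + 17.7 + 10.443 + 6.16137 + 3.6352083 = ΔG·(1 − c^5)/(1 − c) = 30 × (1 − 0.0714924299)/0.41 ≈ €68 million.

€68 million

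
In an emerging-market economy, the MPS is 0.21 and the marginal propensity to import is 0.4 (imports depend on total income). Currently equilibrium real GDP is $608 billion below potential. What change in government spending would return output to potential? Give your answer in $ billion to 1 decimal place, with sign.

+$370.9 billion

MPC = 1 − MPS = 1 − 0.21 = 0.79.
Spending multiplier = 1/(1 − c + m) = 1/(1 − 0.79 + 0.4) = 1/0.61 ≈ 1.639.
Need ΔY = +$608 billion, so ΔG = ΔY/k = (+$608 billion) × 0.61 ≈ +$370.9 billion.
The government should increase government spending by $370.9 billion.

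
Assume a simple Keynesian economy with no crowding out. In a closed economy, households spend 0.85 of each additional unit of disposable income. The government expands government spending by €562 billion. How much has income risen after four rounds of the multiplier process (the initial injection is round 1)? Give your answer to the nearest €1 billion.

Round 1 adds ΔG = €562 billion; each later round is MPC = 0.85 times the previous.
After 4 rounds: 562 + 477.7 + 406.045 + 345.13825 = ΔG·(1 − c^4)/(1 − c) = 562 × (1 − 0.52200625)/0.15 ≈ €1,791 billion.

€1,791 billion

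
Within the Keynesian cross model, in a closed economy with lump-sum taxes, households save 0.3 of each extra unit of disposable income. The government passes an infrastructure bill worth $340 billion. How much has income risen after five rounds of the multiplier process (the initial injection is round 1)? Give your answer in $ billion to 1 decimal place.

MPC = 1 − MPS = 1 − 0.3 = 0.7.
Round 1 adds ΔG = $340 billion; each later round is MPC = 0.7 times the previous.
After 5 rounds: 340 + 238 + 166.6 + 116.62 + 81.634 = ΔG·(1 − c^5)/(1 − c) = 340 × (1 − 0.16807)/0.3 ≈ $942.9 billion.

$942.9 billion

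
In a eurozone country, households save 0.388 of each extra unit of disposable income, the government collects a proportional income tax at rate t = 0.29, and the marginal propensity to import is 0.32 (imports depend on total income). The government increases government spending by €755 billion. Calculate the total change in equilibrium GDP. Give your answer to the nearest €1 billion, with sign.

MPC = 1 − MPS = 1 − 0.388 = 0.612.
Spending multiplier = 1/(1 − c(1−t) + m) = 1/(1 − 0.612×0.71 + 0.32) = 1/0.88548 ≈ 1.129.
ΔY = k × ΔG = (+€755 billion) / 0.88548 ≈ +€853 billion.

+€853 billion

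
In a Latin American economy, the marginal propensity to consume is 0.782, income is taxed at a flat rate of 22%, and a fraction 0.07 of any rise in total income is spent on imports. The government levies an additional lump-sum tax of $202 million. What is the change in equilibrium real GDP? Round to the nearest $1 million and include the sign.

−$343 million

A lump-sum tax change of +$202 million shifts disposable income by −$202 million; first-round consumption changes by −c × ΔT = −0.782 × (+$202 million) = −$157.964 million.
Expenditure multiplier = 1/(1 − c(1−t) + m) = 1/(1 − 0.782×0.78 + 0.07) = 1/0.46004 ≈ 2.174.
The tax multiplier is −c × k ≈ −1.7, so ΔY = k × (−c·ΔT) = (−$157.964 million) / 0.46004 ≈ −$343 million.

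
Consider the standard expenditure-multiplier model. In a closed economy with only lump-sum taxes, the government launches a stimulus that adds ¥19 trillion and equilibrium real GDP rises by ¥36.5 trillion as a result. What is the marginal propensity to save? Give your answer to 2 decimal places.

0.52

Implied spending multiplier k = ΔY/ΔG = 36.5/19 ≈ 1.9211.
Since k = 1/(1 − MPC), MPC = 1 − 1/k = 1 − ΔG/ΔY = 1 − 19/36.5 ≈ 0.48.
MPS = 1 − MPC = 0.52.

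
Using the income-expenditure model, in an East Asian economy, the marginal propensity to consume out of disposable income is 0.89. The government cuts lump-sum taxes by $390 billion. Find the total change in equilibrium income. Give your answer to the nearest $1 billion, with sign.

A lump-sum tax change of −$390 billion shifts disposable income by +$390 billion; first-round consumption changes by −c × ΔT = −0.89 × (−$390 billion) = +$347.1 billion.
Expenditure multiplier = 1/(1 − MPC) = 1/(1 − 0.89) = 1/0.11 ≈ 9.091.
The tax multiplier is −c × k ≈ −8.091, so ΔY = k × (−c·ΔT) = (+$347.1 billion) / 0.11 ≈ +$3,155 billion.

+$3,155 billion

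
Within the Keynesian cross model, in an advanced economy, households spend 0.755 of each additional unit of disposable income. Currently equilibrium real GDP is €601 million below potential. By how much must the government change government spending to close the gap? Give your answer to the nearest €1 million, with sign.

Spending multiplier = 1/(1 − MPC) = 1/(1 − 0.755) = 1/0.245 ≈ 4.082.
Need ΔY = +€601 million, so ΔG = ΔY/k = (+€601 million) × 0.245 ≈ +€147 million.
The government should increase government spending by €147 million.

+€147 million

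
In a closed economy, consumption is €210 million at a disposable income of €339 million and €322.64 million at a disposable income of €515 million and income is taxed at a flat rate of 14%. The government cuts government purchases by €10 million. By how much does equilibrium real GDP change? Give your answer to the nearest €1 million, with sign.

−€22 million

MPC = ΔC/ΔYd = (322.64 − 210)/(515 − 339) = 112.64/176 = 0.64.
Expenditure multiplier = 1/(1 − c(1−t)) = 1/(1 − 0.64×0.86) = 1/0.4496 ≈ 2.224.
ΔY = k × ΔG = (−€10 million) / 0.4496 ≈ −€22 million.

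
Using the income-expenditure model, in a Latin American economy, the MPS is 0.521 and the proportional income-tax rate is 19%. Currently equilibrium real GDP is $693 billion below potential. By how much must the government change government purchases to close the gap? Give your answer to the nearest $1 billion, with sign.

+$424 billion

MPC = 1 − MPS = 1 − 0.521 = 0.479.
Spending multiplier = 1/(1 − c(1−t)) = 1/(1 − 0.479×0.81) = 1/0.61201 ≈ 1.634.
Need ΔY = +$693 billion, so ΔG = ΔY/k = (+$693 billion) × 0.61201 ≈ +$424 billion.
The government should increase government purchases by $424 billion.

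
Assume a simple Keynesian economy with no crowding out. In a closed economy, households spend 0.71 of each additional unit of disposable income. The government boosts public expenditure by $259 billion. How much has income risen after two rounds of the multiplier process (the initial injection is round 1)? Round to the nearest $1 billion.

Round 1 adds ΔG = $259 billion; each later round is MPC = 0.71 times the previous.
After 2 rounds: 259 + 183.89 = ΔG·(1 − c^2)/(1 − c) = 259 × (1 − 0.5041)/0.29 ≈ $443 billion.

$443 billion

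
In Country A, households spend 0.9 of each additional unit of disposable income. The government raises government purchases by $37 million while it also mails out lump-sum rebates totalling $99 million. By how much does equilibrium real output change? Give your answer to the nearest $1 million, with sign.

+$1,261 million

Expenditure multiplier = 1/(1 − MPC) = 1/(1 − 0.9) = 1/0.1 = 10.
ΔG contributes k·ΔG = (+$37 million) / 0.1 = +$370 million.
ΔT of −$99 million changes first-round spending by −c·ΔT = +$89.1 million, contributing k·(−c·ΔT) = (+$89.1 million) / 0.1 = +$891 million.
Net ΔY = k(ΔG − c·ΔT) = (+$126.1 million) / 0.1 = +$1,261 million.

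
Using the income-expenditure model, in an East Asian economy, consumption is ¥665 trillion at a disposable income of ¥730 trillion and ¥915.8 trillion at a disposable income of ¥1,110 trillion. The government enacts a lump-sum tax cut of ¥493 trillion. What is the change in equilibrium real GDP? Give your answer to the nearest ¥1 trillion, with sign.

+¥957 trillion

MPC = ΔC/ΔYd = (915.8 − 665)/(1,110 − 730) = 250.8/380 = 0.66.
A lump-sum tax change of −¥493 trillion shifts disposable income by +¥493 trillion; first-round consumption changes by −c × ΔT = −0.66 × (−¥493 trillion) = +¥325.38 trillion.
Expenditure multiplier = 1/(1 − MPC) = 1/(1 − 0.66) = 1/0.34 ≈ 2.941.
The tax multiplier is −c × k ≈ −1.941, so ΔY = k × (−c·ΔT) = (+¥325.38 trillion) / 0.34 = +¥957 trillion.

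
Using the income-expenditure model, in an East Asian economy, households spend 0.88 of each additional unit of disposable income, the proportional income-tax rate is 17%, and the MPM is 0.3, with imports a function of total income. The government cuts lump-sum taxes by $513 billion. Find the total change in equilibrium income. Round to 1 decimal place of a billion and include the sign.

+$792.6 billion

A lump-sum tax change of −$513 billion shifts disposable income by +$513 billion; first-round consumption changes by −c × ΔT = −0.88 × (−$513 billion) = +$451.44 billion.
Expenditure multiplier = 1/(1 − c(1−t) + m) = 1/(1 − 0.88×0.83 + 0.3) = 1/0.5696 ≈ 1.756.
The tax multiplier is −c × k ≈ −1.545, so ΔY = k × (−c·ΔT) = (+$451.44 billion) / 0.5696 ≈ +$792.6 billion.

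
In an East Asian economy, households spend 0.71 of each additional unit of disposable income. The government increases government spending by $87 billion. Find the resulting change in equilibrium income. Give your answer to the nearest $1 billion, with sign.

+$300 billion

Expenditure multiplier = 1/(1 − MPC) = 1/(1 − 0.71) = 1/0.29 ≈ 3.448.
ΔY = k × ΔG = (+$87 billion) / 0.29 = +$300 billion.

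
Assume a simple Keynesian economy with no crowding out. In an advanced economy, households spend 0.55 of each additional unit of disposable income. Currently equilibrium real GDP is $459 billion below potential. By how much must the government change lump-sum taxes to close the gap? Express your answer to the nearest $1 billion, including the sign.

−$376 billion

Spending multiplier = 1/(1 − MPC) = 1/(1 − 0.55) = 1/0.45 ≈ 2.222.
Tax multiplier = −c·k = −0.55/0.45 ≈ −1.222. Need ΔY = +$459 billion, so ΔT = ΔY/(−c·k) = −(+$459 billion) × 0.45 / 0.55 ≈ −$376 billion.
The government should cut lump-sum taxes by $376 billion.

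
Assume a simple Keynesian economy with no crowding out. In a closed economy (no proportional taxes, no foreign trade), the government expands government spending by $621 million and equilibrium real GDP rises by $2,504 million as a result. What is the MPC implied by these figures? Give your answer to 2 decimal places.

0.75

Implied spending multiplier k = ΔY/ΔG = 2,504/621 ≈ 4.0322.
Since k = 1/(1 − MPC), MPC = 1 − 1/k = 1 − ΔG/ΔY = 1 − 621/2,504 ≈ 0.75.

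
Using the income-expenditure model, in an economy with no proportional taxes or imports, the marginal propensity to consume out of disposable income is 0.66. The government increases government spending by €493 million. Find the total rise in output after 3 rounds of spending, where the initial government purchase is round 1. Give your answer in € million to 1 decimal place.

Round 1 adds ΔG = €493 million; each later round is MPC = 0.66 times the previous.
After 3 rounds: 493 + 325.38 + 214.7508 = ΔG·(1 − c^3)/(1 − c) = 493 × (1 − 0.287496)/0.34 ≈ €1,033.1 million.

€1,033.1 million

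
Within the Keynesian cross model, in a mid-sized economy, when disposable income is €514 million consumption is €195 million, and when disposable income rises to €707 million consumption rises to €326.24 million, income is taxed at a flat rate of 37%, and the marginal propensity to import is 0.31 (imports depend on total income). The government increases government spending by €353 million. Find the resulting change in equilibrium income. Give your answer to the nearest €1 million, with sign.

MPC = ΔC/ΔYd = (326.24 − 195)/(707 − 514) = 131.24/193 = 0.68.
Expenditure multiplier = 1/(1 − c(1−t) + m) = 1/(1 − 0.68×0.63 + 0.31) = 1/0.8816 ≈ 1.134.
ΔY = k × ΔG = (+€353 million) / 0.8816 ≈ +€400 million.

+€400 million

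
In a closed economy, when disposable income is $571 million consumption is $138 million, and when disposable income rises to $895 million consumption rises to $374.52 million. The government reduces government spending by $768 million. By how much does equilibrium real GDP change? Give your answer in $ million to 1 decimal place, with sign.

MPC = ΔC/ΔYd = (374.52 − 138)/(895 − 571) = 236.52/324 = 0.73.
Spending multiplier = 1/(1 − MPC) = 1/(1 − 0.73) = 1/0.27 ≈ 3.704.
ΔY = k × ΔG = (−$768 million) / 0.27 ≈ −$2,844.4 million.

−$2,844.4 million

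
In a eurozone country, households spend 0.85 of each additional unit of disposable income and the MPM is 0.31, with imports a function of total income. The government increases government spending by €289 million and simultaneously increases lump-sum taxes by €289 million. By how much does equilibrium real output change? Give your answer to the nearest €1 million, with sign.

+€94 million

Expenditure multiplier = 1/(1 − c + m) = 1/(1 − 0.85 + 0.31) = 1/0.46 ≈ 2.174.
ΔG contributes k·ΔG = (+€289 million) / 0.46 ≈ +€628.3 million.
ΔT of +€289 million changes first-round spending by −c·ΔT = −€245.65 million, contributing k·(−c·ΔT) = (−€245.65 million) / 0.46 ≈ −€534 million.
Net ΔY = k(ΔG − c·ΔT) = (+€43.35 million) / 0.46 ≈ +€94 million.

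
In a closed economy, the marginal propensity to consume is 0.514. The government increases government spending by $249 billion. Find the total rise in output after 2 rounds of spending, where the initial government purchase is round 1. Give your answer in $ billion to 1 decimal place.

Round 1 adds ΔG = $249 billion; each later round is MPC = 0.514 times the previous.
After 2 rounds: 249 + 127.986 = ΔG·(1 − c^2)/(1 − c) = 249 × (1 − 0.264196)/0.486 ≈ $377 billion.

$377.0 billion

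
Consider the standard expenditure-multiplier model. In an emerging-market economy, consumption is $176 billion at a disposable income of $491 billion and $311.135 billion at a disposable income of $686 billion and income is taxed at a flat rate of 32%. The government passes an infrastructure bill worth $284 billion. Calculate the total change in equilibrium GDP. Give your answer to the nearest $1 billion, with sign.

MPC = ΔC/ΔYd = (311.135 − 176)/(686 − 491) = 135.135/195 = 0.693.
Spending multiplier = 1/(1 − c(1−t)) = 1/(1 − 0.693×0.68) = 1/0.52876 ≈ 1.891.
ΔY = k × ΔG = (+$284 billion) / 0.52876 ≈ +$537 billion.

+$537 billion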